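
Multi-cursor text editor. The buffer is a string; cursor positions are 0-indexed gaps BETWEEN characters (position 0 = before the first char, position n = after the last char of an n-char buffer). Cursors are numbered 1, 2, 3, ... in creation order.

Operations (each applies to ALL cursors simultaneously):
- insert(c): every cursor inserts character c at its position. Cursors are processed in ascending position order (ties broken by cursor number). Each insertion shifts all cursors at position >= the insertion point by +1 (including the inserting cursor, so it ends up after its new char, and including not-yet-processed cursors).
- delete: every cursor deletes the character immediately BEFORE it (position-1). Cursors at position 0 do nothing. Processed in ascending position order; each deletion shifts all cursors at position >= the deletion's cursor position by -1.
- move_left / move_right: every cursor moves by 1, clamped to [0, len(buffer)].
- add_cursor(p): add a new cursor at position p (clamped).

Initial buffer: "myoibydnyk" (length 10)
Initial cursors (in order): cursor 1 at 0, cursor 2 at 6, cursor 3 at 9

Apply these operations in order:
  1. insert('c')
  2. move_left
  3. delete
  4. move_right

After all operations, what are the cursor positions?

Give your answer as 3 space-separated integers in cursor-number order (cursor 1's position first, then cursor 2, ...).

Answer: 1 7 10

Derivation:
After op 1 (insert('c')): buffer="cmyoibycdnyck" (len 13), cursors c1@1 c2@8 c3@12, authorship 1......2...3.
After op 2 (move_left): buffer="cmyoibycdnyck" (len 13), cursors c1@0 c2@7 c3@11, authorship 1......2...3.
After op 3 (delete): buffer="cmyoibcdnck" (len 11), cursors c1@0 c2@6 c3@9, authorship 1.....2..3.
After op 4 (move_right): buffer="cmyoibcdnck" (len 11), cursors c1@1 c2@7 c3@10, authorship 1.....2..3.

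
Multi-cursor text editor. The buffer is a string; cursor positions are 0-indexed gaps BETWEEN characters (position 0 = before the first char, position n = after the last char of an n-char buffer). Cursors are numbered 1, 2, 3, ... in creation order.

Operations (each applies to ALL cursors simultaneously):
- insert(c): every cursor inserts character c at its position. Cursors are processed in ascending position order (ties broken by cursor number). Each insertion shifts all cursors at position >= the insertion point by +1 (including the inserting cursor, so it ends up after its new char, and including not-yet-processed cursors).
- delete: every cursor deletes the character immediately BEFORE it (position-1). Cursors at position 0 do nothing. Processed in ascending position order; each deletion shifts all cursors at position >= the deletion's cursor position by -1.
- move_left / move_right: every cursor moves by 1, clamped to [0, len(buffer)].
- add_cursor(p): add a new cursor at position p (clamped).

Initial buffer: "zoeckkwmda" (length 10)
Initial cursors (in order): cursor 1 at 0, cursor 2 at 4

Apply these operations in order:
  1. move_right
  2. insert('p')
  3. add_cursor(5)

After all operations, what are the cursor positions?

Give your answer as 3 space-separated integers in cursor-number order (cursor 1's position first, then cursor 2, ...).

After op 1 (move_right): buffer="zoeckkwmda" (len 10), cursors c1@1 c2@5, authorship ..........
After op 2 (insert('p')): buffer="zpoeckpkwmda" (len 12), cursors c1@2 c2@7, authorship .1....2.....
After op 3 (add_cursor(5)): buffer="zpoeckpkwmda" (len 12), cursors c1@2 c3@5 c2@7, authorship .1....2.....

Answer: 2 7 5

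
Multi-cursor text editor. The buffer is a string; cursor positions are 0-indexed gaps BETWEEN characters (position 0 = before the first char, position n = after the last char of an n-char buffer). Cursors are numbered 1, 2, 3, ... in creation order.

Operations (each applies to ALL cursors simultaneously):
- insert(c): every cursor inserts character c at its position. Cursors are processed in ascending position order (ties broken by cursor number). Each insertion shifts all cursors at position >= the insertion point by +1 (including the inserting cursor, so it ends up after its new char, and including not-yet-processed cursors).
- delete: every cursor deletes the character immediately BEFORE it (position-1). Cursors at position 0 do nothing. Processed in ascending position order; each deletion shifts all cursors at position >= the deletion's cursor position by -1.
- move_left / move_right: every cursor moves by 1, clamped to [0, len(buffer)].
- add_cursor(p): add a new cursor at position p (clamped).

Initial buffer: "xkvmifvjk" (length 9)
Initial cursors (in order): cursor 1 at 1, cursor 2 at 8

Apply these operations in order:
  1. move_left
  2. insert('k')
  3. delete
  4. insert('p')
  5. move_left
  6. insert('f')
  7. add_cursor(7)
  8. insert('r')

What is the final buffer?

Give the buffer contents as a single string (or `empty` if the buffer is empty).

Answer: frpxkvmirfvfrpjk

Derivation:
After op 1 (move_left): buffer="xkvmifvjk" (len 9), cursors c1@0 c2@7, authorship .........
After op 2 (insert('k')): buffer="kxkvmifvkjk" (len 11), cursors c1@1 c2@9, authorship 1.......2..
After op 3 (delete): buffer="xkvmifvjk" (len 9), cursors c1@0 c2@7, authorship .........
After op 4 (insert('p')): buffer="pxkvmifvpjk" (len 11), cursors c1@1 c2@9, authorship 1.......2..
After op 5 (move_left): buffer="pxkvmifvpjk" (len 11), cursors c1@0 c2@8, authorship 1.......2..
After op 6 (insert('f')): buffer="fpxkvmifvfpjk" (len 13), cursors c1@1 c2@10, authorship 11.......22..
After op 7 (add_cursor(7)): buffer="fpxkvmifvfpjk" (len 13), cursors c1@1 c3@7 c2@10, authorship 11.......22..
After op 8 (insert('r')): buffer="frpxkvmirfvfrpjk" (len 16), cursors c1@2 c3@9 c2@13, authorship 111.....3..222..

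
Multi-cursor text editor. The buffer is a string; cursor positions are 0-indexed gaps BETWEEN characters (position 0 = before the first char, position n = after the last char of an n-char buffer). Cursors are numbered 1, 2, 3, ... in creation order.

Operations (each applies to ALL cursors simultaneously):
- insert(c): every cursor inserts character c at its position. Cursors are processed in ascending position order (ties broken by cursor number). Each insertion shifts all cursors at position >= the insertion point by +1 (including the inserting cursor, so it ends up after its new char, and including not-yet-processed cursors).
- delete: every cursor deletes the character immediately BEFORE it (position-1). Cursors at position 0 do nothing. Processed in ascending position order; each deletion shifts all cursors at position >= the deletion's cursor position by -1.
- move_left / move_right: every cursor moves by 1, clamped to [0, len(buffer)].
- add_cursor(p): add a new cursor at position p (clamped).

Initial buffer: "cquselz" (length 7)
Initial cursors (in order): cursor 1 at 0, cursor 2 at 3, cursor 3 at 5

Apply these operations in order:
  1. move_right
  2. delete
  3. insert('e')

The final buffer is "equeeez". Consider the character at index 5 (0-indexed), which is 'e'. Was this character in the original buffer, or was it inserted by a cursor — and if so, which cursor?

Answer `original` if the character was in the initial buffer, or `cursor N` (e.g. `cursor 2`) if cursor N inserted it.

After op 1 (move_right): buffer="cquselz" (len 7), cursors c1@1 c2@4 c3@6, authorship .......
After op 2 (delete): buffer="quez" (len 4), cursors c1@0 c2@2 c3@3, authorship ....
After op 3 (insert('e')): buffer="equeeez" (len 7), cursors c1@1 c2@4 c3@6, authorship 1..2.3.
Authorship (.=original, N=cursor N): 1 . . 2 . 3 .
Index 5: author = 3

Answer: cursor 3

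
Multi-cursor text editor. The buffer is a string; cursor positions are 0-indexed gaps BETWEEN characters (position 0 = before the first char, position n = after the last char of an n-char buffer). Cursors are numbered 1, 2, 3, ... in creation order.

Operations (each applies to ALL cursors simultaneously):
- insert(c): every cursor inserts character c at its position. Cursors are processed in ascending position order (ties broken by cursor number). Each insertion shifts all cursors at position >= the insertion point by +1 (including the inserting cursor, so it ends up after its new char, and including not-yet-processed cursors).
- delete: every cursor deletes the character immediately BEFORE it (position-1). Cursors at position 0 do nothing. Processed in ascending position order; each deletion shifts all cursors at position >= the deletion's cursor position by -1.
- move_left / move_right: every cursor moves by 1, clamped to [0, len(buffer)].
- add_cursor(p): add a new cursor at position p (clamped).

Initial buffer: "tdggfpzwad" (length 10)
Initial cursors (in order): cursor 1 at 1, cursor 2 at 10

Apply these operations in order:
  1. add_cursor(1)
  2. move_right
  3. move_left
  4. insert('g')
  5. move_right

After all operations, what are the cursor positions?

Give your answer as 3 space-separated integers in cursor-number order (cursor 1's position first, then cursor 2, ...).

After op 1 (add_cursor(1)): buffer="tdggfpzwad" (len 10), cursors c1@1 c3@1 c2@10, authorship ..........
After op 2 (move_right): buffer="tdggfpzwad" (len 10), cursors c1@2 c3@2 c2@10, authorship ..........
After op 3 (move_left): buffer="tdggfpzwad" (len 10), cursors c1@1 c3@1 c2@9, authorship ..........
After op 4 (insert('g')): buffer="tggdggfpzwagd" (len 13), cursors c1@3 c3@3 c2@12, authorship .13........2.
After op 5 (move_right): buffer="tggdggfpzwagd" (len 13), cursors c1@4 c3@4 c2@13, authorship .13........2.

Answer: 4 13 4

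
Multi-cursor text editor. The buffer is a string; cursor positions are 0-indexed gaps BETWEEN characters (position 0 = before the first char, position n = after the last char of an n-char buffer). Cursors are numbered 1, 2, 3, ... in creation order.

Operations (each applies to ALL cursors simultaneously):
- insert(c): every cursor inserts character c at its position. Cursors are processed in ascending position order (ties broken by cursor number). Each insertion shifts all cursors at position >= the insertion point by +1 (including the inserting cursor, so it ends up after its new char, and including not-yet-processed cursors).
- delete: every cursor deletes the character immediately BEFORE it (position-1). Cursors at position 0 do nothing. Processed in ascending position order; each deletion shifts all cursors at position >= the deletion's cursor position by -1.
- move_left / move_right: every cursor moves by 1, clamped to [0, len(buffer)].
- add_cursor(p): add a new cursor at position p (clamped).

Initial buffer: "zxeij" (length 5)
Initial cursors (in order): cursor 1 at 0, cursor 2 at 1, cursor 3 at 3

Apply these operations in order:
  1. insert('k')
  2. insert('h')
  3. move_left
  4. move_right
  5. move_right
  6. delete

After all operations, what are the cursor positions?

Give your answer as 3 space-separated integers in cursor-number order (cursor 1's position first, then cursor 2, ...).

After op 1 (insert('k')): buffer="kzkxekij" (len 8), cursors c1@1 c2@3 c3@6, authorship 1.2..3..
After op 2 (insert('h')): buffer="khzkhxekhij" (len 11), cursors c1@2 c2@5 c3@9, authorship 11.22..33..
After op 3 (move_left): buffer="khzkhxekhij" (len 11), cursors c1@1 c2@4 c3@8, authorship 11.22..33..
After op 4 (move_right): buffer="khzkhxekhij" (len 11), cursors c1@2 c2@5 c3@9, authorship 11.22..33..
After op 5 (move_right): buffer="khzkhxekhij" (len 11), cursors c1@3 c2@6 c3@10, authorship 11.22..33..
After op 6 (delete): buffer="khkhekhj" (len 8), cursors c1@2 c2@4 c3@7, authorship 1122.33.

Answer: 2 4 7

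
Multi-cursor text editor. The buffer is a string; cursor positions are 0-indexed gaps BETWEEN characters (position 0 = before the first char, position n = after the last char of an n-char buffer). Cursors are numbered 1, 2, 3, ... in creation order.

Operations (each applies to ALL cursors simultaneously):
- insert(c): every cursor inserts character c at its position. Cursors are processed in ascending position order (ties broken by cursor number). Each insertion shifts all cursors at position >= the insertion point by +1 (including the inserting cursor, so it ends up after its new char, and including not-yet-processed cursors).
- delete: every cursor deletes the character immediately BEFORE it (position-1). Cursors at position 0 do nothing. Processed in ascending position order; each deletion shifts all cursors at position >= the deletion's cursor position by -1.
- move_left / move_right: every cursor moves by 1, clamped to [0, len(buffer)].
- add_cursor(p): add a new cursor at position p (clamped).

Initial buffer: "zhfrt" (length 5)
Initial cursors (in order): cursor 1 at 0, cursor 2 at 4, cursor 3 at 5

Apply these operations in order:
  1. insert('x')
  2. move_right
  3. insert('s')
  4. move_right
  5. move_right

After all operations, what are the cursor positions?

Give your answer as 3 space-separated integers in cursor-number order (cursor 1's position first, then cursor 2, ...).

Answer: 5 11 11

Derivation:
After op 1 (insert('x')): buffer="xzhfrxtx" (len 8), cursors c1@1 c2@6 c3@8, authorship 1....2.3
After op 2 (move_right): buffer="xzhfrxtx" (len 8), cursors c1@2 c2@7 c3@8, authorship 1....2.3
After op 3 (insert('s')): buffer="xzshfrxtsxs" (len 11), cursors c1@3 c2@9 c3@11, authorship 1.1...2.233
After op 4 (move_right): buffer="xzshfrxtsxs" (len 11), cursors c1@4 c2@10 c3@11, authorship 1.1...2.233
After op 5 (move_right): buffer="xzshfrxtsxs" (len 11), cursors c1@5 c2@11 c3@11, authorship 1.1...2.233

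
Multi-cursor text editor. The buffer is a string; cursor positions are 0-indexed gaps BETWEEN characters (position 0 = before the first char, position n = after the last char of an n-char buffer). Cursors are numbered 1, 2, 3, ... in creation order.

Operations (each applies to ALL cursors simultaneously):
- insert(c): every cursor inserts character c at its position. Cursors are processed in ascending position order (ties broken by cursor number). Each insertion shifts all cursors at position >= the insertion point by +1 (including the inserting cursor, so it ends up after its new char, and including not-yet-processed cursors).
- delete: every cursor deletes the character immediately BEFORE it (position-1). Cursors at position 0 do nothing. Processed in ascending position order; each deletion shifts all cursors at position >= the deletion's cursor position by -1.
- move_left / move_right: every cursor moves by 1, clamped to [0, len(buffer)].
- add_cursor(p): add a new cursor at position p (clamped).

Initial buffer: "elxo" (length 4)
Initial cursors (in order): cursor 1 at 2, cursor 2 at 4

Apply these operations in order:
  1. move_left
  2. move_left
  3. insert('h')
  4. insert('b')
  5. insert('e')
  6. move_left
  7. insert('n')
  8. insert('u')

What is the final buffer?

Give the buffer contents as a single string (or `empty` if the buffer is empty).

After op 1 (move_left): buffer="elxo" (len 4), cursors c1@1 c2@3, authorship ....
After op 2 (move_left): buffer="elxo" (len 4), cursors c1@0 c2@2, authorship ....
After op 3 (insert('h')): buffer="helhxo" (len 6), cursors c1@1 c2@4, authorship 1..2..
After op 4 (insert('b')): buffer="hbelhbxo" (len 8), cursors c1@2 c2@6, authorship 11..22..
After op 5 (insert('e')): buffer="hbeelhbexo" (len 10), cursors c1@3 c2@8, authorship 111..222..
After op 6 (move_left): buffer="hbeelhbexo" (len 10), cursors c1@2 c2@7, authorship 111..222..
After op 7 (insert('n')): buffer="hbneelhbnexo" (len 12), cursors c1@3 c2@9, authorship 1111..2222..
After op 8 (insert('u')): buffer="hbnueelhbnuexo" (len 14), cursors c1@4 c2@11, authorship 11111..22222..

Answer: hbnueelhbnuexo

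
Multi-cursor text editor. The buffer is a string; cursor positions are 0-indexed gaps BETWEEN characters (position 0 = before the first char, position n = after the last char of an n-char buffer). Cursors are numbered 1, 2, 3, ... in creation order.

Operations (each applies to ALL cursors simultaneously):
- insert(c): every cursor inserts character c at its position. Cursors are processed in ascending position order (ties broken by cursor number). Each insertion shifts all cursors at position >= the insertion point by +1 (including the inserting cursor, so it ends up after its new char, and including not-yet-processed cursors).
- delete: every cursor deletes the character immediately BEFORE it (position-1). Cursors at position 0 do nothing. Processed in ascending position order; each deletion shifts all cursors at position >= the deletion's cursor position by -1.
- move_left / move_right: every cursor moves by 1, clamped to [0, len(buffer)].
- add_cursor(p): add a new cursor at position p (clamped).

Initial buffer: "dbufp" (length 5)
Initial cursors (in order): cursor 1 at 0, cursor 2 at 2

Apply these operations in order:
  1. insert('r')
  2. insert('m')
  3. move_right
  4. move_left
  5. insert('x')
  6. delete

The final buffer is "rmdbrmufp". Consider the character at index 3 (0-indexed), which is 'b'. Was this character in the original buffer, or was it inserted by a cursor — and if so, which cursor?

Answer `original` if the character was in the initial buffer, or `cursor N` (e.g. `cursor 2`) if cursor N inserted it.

After op 1 (insert('r')): buffer="rdbrufp" (len 7), cursors c1@1 c2@4, authorship 1..2...
After op 2 (insert('m')): buffer="rmdbrmufp" (len 9), cursors c1@2 c2@6, authorship 11..22...
After op 3 (move_right): buffer="rmdbrmufp" (len 9), cursors c1@3 c2@7, authorship 11..22...
After op 4 (move_left): buffer="rmdbrmufp" (len 9), cursors c1@2 c2@6, authorship 11..22...
After op 5 (insert('x')): buffer="rmxdbrmxufp" (len 11), cursors c1@3 c2@8, authorship 111..222...
After op 6 (delete): buffer="rmdbrmufp" (len 9), cursors c1@2 c2@6, authorship 11..22...
Authorship (.=original, N=cursor N): 1 1 . . 2 2 . . .
Index 3: author = original

Answer: original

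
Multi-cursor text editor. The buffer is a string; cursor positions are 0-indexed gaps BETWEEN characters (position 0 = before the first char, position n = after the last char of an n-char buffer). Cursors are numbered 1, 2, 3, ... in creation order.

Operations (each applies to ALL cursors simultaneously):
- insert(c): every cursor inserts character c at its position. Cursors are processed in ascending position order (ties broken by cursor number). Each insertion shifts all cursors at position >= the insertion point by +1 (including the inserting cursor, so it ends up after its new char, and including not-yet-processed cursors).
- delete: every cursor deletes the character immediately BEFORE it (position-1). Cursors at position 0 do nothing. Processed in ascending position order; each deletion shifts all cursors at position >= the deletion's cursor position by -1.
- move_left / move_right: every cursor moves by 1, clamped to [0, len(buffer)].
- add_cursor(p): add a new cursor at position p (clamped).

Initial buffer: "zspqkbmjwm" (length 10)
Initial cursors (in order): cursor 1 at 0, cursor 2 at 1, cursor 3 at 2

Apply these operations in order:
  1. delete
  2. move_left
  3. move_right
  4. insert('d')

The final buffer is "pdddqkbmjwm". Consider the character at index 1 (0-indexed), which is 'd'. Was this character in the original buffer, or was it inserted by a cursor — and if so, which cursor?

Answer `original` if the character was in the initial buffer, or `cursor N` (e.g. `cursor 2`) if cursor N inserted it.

After op 1 (delete): buffer="pqkbmjwm" (len 8), cursors c1@0 c2@0 c3@0, authorship ........
After op 2 (move_left): buffer="pqkbmjwm" (len 8), cursors c1@0 c2@0 c3@0, authorship ........
After op 3 (move_right): buffer="pqkbmjwm" (len 8), cursors c1@1 c2@1 c3@1, authorship ........
After op 4 (insert('d')): buffer="pdddqkbmjwm" (len 11), cursors c1@4 c2@4 c3@4, authorship .123.......
Authorship (.=original, N=cursor N): . 1 2 3 . . . . . . .
Index 1: author = 1

Answer: cursor 1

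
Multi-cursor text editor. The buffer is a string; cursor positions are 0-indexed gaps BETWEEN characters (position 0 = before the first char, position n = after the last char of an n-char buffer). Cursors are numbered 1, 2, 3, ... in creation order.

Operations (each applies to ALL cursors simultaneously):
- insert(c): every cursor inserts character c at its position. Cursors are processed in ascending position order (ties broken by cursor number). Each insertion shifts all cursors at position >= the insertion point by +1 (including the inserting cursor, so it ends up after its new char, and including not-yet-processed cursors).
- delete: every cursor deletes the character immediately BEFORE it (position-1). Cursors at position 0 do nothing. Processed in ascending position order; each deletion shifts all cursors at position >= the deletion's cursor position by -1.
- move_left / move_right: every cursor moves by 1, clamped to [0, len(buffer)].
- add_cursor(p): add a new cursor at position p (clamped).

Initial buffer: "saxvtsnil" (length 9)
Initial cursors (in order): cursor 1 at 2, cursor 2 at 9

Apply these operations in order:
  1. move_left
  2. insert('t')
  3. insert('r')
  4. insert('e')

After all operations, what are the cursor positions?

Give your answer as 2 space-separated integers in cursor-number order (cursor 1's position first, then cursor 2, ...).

Answer: 4 14

Derivation:
After op 1 (move_left): buffer="saxvtsnil" (len 9), cursors c1@1 c2@8, authorship .........
After op 2 (insert('t')): buffer="staxvtsnitl" (len 11), cursors c1@2 c2@10, authorship .1.......2.
After op 3 (insert('r')): buffer="straxvtsnitrl" (len 13), cursors c1@3 c2@12, authorship .11.......22.
After op 4 (insert('e')): buffer="streaxvtsnitrel" (len 15), cursors c1@4 c2@14, authorship .111.......222.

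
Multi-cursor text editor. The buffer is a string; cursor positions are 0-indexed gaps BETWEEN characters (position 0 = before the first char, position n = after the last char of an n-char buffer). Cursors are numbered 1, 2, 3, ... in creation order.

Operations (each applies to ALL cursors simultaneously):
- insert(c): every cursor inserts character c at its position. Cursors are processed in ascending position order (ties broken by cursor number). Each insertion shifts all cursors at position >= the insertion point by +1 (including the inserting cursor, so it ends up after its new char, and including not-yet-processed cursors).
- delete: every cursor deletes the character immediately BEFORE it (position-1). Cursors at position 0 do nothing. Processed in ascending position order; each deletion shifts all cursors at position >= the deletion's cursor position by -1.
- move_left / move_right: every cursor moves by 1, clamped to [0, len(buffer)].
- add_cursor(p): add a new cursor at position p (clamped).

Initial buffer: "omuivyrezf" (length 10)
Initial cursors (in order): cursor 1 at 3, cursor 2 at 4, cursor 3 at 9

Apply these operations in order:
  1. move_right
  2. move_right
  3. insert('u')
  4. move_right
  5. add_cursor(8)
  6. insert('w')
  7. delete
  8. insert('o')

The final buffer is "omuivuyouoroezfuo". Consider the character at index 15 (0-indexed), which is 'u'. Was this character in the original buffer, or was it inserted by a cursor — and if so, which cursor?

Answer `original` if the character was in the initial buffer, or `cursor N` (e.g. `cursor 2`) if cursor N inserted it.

After op 1 (move_right): buffer="omuivyrezf" (len 10), cursors c1@4 c2@5 c3@10, authorship ..........
After op 2 (move_right): buffer="omuivyrezf" (len 10), cursors c1@5 c2@6 c3@10, authorship ..........
After op 3 (insert('u')): buffer="omuivuyurezfu" (len 13), cursors c1@6 c2@8 c3@13, authorship .....1.2....3
After op 4 (move_right): buffer="omuivuyurezfu" (len 13), cursors c1@7 c2@9 c3@13, authorship .....1.2....3
After op 5 (add_cursor(8)): buffer="omuivuyurezfu" (len 13), cursors c1@7 c4@8 c2@9 c3@13, authorship .....1.2....3
After op 6 (insert('w')): buffer="omuivuywuwrwezfuw" (len 17), cursors c1@8 c4@10 c2@12 c3@17, authorship .....1.124.2...33
After op 7 (delete): buffer="omuivuyurezfu" (len 13), cursors c1@7 c4@8 c2@9 c3@13, authorship .....1.2....3
After op 8 (insert('o')): buffer="omuivuyouoroezfuo" (len 17), cursors c1@8 c4@10 c2@12 c3@17, authorship .....1.124.2...33
Authorship (.=original, N=cursor N): . . . . . 1 . 1 2 4 . 2 . . . 3 3
Index 15: author = 3

Answer: cursor 3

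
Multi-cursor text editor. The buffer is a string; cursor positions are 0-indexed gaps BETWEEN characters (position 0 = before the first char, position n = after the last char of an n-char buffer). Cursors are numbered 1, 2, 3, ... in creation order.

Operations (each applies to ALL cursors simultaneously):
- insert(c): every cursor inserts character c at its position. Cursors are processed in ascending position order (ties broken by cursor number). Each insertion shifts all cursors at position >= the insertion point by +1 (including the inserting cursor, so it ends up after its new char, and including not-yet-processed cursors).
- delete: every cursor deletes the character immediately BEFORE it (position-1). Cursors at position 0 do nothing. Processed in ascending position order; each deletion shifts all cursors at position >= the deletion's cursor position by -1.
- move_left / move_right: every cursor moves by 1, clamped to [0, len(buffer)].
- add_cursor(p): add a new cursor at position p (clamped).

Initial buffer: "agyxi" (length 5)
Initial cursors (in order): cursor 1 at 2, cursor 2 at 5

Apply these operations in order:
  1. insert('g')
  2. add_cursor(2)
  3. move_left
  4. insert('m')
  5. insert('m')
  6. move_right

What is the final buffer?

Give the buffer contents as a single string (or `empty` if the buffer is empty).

After op 1 (insert('g')): buffer="aggyxig" (len 7), cursors c1@3 c2@7, authorship ..1...2
After op 2 (add_cursor(2)): buffer="aggyxig" (len 7), cursors c3@2 c1@3 c2@7, authorship ..1...2
After op 3 (move_left): buffer="aggyxig" (len 7), cursors c3@1 c1@2 c2@6, authorship ..1...2
After op 4 (insert('m')): buffer="amgmgyximg" (len 10), cursors c3@2 c1@4 c2@9, authorship .3.11...22
After op 5 (insert('m')): buffer="ammgmmgyximmg" (len 13), cursors c3@3 c1@6 c2@12, authorship .33.111...222
After op 6 (move_right): buffer="ammgmmgyximmg" (len 13), cursors c3@4 c1@7 c2@13, authorship .33.111...222

Answer: ammgmmgyximmg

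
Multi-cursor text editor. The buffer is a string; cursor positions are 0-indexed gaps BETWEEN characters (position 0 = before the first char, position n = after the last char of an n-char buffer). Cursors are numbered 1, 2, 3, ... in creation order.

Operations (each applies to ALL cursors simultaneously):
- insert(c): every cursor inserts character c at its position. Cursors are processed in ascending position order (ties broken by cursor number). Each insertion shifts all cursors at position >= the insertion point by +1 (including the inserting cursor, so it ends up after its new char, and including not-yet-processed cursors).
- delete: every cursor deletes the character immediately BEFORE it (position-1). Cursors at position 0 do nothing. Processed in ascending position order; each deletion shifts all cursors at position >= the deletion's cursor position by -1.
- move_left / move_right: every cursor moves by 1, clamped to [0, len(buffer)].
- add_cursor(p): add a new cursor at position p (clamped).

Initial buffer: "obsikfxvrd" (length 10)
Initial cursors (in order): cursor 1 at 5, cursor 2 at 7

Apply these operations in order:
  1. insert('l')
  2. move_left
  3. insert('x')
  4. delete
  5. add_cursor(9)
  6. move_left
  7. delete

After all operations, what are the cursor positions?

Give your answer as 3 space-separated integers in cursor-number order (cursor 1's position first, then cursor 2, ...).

Answer: 3 5 5

Derivation:
After op 1 (insert('l')): buffer="obsiklfxlvrd" (len 12), cursors c1@6 c2@9, authorship .....1..2...
After op 2 (move_left): buffer="obsiklfxlvrd" (len 12), cursors c1@5 c2@8, authorship .....1..2...
After op 3 (insert('x')): buffer="obsikxlfxxlvrd" (len 14), cursors c1@6 c2@10, authorship .....11..22...
After op 4 (delete): buffer="obsiklfxlvrd" (len 12), cursors c1@5 c2@8, authorship .....1..2...
After op 5 (add_cursor(9)): buffer="obsiklfxlvrd" (len 12), cursors c1@5 c2@8 c3@9, authorship .....1..2...
After op 6 (move_left): buffer="obsiklfxlvrd" (len 12), cursors c1@4 c2@7 c3@8, authorship .....1..2...
After op 7 (delete): buffer="obskllvrd" (len 9), cursors c1@3 c2@5 c3@5, authorship ....12...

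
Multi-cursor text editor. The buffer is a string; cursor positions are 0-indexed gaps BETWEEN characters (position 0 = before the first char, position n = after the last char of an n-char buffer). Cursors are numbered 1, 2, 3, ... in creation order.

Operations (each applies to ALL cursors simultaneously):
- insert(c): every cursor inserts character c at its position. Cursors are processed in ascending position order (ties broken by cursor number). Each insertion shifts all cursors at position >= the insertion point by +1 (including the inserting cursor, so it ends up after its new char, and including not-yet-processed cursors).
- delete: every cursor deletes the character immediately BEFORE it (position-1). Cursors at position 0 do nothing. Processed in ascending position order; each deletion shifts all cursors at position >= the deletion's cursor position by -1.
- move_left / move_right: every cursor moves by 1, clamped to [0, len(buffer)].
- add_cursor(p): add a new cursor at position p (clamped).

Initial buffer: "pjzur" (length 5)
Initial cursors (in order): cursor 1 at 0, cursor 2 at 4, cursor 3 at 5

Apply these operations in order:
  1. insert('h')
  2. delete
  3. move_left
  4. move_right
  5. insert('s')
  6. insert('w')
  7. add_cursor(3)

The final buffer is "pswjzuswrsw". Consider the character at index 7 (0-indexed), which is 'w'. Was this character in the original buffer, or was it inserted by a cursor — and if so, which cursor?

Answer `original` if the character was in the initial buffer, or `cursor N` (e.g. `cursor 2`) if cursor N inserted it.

After op 1 (insert('h')): buffer="hpjzuhrh" (len 8), cursors c1@1 c2@6 c3@8, authorship 1....2.3
After op 2 (delete): buffer="pjzur" (len 5), cursors c1@0 c2@4 c3@5, authorship .....
After op 3 (move_left): buffer="pjzur" (len 5), cursors c1@0 c2@3 c3@4, authorship .....
After op 4 (move_right): buffer="pjzur" (len 5), cursors c1@1 c2@4 c3@5, authorship .....
After op 5 (insert('s')): buffer="psjzusrs" (len 8), cursors c1@2 c2@6 c3@8, authorship .1...2.3
After op 6 (insert('w')): buffer="pswjzuswrsw" (len 11), cursors c1@3 c2@8 c3@11, authorship .11...22.33
After op 7 (add_cursor(3)): buffer="pswjzuswrsw" (len 11), cursors c1@3 c4@3 c2@8 c3@11, authorship .11...22.33
Authorship (.=original, N=cursor N): . 1 1 . . . 2 2 . 3 3
Index 7: author = 2

Answer: cursor 2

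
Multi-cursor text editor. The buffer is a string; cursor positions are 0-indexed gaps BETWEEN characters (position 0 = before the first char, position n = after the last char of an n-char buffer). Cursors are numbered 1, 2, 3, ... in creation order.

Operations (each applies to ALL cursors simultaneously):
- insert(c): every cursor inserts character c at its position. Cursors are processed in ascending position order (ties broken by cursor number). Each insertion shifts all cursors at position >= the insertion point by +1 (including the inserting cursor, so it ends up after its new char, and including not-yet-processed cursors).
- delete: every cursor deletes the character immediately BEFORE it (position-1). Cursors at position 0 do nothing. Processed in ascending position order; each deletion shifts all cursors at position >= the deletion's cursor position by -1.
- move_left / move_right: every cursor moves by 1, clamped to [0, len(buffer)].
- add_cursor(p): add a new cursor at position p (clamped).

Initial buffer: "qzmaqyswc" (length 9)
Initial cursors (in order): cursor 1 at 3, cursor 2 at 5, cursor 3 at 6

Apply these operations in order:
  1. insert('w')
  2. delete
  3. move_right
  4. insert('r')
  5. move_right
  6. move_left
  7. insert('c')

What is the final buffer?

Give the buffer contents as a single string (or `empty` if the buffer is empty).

After op 1 (insert('w')): buffer="qzmwaqwywswc" (len 12), cursors c1@4 c2@7 c3@9, authorship ...1..2.3...
After op 2 (delete): buffer="qzmaqyswc" (len 9), cursors c1@3 c2@5 c3@6, authorship .........
After op 3 (move_right): buffer="qzmaqyswc" (len 9), cursors c1@4 c2@6 c3@7, authorship .........
After op 4 (insert('r')): buffer="qzmarqyrsrwc" (len 12), cursors c1@5 c2@8 c3@10, authorship ....1..2.3..
After op 5 (move_right): buffer="qzmarqyrsrwc" (len 12), cursors c1@6 c2@9 c3@11, authorship ....1..2.3..
After op 6 (move_left): buffer="qzmarqyrsrwc" (len 12), cursors c1@5 c2@8 c3@10, authorship ....1..2.3..
After op 7 (insert('c')): buffer="qzmarcqyrcsrcwc" (len 15), cursors c1@6 c2@10 c3@13, authorship ....11..22.33..

Answer: qzmarcqyrcsrcwc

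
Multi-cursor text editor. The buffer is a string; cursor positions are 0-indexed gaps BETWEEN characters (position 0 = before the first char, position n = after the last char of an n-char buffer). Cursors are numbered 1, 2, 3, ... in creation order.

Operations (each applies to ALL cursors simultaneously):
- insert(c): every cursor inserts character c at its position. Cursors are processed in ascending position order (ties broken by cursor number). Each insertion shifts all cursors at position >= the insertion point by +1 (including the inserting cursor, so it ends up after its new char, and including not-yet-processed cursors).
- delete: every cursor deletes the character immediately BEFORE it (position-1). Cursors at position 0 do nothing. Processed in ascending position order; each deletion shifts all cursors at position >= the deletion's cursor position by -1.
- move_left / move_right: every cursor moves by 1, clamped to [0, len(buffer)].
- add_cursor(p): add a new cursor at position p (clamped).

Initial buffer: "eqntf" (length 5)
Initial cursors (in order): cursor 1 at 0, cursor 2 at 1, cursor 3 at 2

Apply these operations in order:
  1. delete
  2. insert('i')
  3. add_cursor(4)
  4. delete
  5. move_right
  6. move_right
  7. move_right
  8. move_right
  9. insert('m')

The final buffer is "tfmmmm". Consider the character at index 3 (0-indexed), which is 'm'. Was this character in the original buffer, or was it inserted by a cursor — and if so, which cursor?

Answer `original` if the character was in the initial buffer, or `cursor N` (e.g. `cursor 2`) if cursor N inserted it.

Answer: cursor 2

Derivation:
After op 1 (delete): buffer="ntf" (len 3), cursors c1@0 c2@0 c3@0, authorship ...
After op 2 (insert('i')): buffer="iiintf" (len 6), cursors c1@3 c2@3 c3@3, authorship 123...
After op 3 (add_cursor(4)): buffer="iiintf" (len 6), cursors c1@3 c2@3 c3@3 c4@4, authorship 123...
After op 4 (delete): buffer="tf" (len 2), cursors c1@0 c2@0 c3@0 c4@0, authorship ..
After op 5 (move_right): buffer="tf" (len 2), cursors c1@1 c2@1 c3@1 c4@1, authorship ..
After op 6 (move_right): buffer="tf" (len 2), cursors c1@2 c2@2 c3@2 c4@2, authorship ..
After op 7 (move_right): buffer="tf" (len 2), cursors c1@2 c2@2 c3@2 c4@2, authorship ..
After op 8 (move_right): buffer="tf" (len 2), cursors c1@2 c2@2 c3@2 c4@2, authorship ..
After op 9 (insert('m')): buffer="tfmmmm" (len 6), cursors c1@6 c2@6 c3@6 c4@6, authorship ..1234
Authorship (.=original, N=cursor N): . . 1 2 3 4
Index 3: author = 2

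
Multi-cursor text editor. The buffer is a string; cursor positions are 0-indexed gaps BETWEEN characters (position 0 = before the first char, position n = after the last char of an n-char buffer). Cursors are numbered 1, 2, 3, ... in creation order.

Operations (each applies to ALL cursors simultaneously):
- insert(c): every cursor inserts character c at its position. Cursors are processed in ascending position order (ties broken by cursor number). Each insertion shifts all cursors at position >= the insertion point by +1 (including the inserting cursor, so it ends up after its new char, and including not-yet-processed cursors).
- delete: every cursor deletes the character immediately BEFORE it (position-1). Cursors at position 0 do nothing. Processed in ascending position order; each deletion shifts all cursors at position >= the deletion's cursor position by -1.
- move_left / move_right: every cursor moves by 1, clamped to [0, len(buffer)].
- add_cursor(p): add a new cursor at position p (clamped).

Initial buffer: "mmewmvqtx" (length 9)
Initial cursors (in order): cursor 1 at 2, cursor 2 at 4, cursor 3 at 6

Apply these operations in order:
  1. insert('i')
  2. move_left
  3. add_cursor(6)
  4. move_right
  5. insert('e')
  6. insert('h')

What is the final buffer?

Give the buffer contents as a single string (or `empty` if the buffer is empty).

Answer: mmiehewiehmehviehqtx

Derivation:
After op 1 (insert('i')): buffer="mmiewimviqtx" (len 12), cursors c1@3 c2@6 c3@9, authorship ..1..2..3...
After op 2 (move_left): buffer="mmiewimviqtx" (len 12), cursors c1@2 c2@5 c3@8, authorship ..1..2..3...
After op 3 (add_cursor(6)): buffer="mmiewimviqtx" (len 12), cursors c1@2 c2@5 c4@6 c3@8, authorship ..1..2..3...
After op 4 (move_right): buffer="mmiewimviqtx" (len 12), cursors c1@3 c2@6 c4@7 c3@9, authorship ..1..2..3...
After op 5 (insert('e')): buffer="mmieewiemevieqtx" (len 16), cursors c1@4 c2@8 c4@10 c3@13, authorship ..11..22.4.33...
After op 6 (insert('h')): buffer="mmiehewiehmehviehqtx" (len 20), cursors c1@5 c2@10 c4@13 c3@17, authorship ..111..222.44.333...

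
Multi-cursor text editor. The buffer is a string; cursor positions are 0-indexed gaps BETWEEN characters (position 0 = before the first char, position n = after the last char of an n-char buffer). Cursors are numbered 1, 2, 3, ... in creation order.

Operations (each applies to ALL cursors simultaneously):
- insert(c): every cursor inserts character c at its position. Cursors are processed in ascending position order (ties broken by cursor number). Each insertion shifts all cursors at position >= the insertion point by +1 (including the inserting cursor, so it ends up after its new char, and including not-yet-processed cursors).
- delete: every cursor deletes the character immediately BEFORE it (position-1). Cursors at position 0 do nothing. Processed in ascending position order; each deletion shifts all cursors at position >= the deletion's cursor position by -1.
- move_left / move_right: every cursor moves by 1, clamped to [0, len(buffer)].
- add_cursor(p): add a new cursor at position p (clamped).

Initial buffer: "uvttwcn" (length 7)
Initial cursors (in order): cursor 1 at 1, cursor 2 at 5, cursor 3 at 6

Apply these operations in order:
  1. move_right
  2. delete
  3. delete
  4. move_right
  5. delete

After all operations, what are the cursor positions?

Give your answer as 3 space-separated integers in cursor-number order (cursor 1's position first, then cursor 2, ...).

After op 1 (move_right): buffer="uvttwcn" (len 7), cursors c1@2 c2@6 c3@7, authorship .......
After op 2 (delete): buffer="uttw" (len 4), cursors c1@1 c2@4 c3@4, authorship ....
After op 3 (delete): buffer="t" (len 1), cursors c1@0 c2@1 c3@1, authorship .
After op 4 (move_right): buffer="t" (len 1), cursors c1@1 c2@1 c3@1, authorship .
After op 5 (delete): buffer="" (len 0), cursors c1@0 c2@0 c3@0, authorship 

Answer: 0 0 0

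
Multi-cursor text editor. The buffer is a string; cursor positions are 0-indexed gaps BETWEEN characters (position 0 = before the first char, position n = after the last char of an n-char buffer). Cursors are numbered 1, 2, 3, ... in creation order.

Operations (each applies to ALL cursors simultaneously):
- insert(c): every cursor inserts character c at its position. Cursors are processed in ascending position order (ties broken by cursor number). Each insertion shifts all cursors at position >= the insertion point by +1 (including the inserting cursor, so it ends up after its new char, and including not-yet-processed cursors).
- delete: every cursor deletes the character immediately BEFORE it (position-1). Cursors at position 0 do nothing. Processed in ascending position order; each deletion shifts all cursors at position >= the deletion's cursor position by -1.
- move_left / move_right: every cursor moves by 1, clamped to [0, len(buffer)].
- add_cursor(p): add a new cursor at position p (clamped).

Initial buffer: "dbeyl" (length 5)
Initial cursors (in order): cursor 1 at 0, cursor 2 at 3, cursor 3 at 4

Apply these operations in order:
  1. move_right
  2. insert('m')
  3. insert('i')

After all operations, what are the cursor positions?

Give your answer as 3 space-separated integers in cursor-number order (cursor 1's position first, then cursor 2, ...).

After op 1 (move_right): buffer="dbeyl" (len 5), cursors c1@1 c2@4 c3@5, authorship .....
After op 2 (insert('m')): buffer="dmbeymlm" (len 8), cursors c1@2 c2@6 c3@8, authorship .1...2.3
After op 3 (insert('i')): buffer="dmibeymilmi" (len 11), cursors c1@3 c2@8 c3@11, authorship .11...22.33

Answer: 3 8 11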